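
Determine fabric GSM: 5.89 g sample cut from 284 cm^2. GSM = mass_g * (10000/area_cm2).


Formula: GSM = mass_g / area_m2
Step 1: Convert area: 284 cm^2 = 284 / 10000 = 0.0284 m^2
Step 2: GSM = 5.89 g / 0.0284 m^2 = 207.4 g/m^2

207.4 g/m^2


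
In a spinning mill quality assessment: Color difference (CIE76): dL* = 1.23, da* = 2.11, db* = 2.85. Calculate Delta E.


Formula: Delta E = sqrt(dL*^2 + da*^2 + db*^2)
Step 1: dL*^2 = 1.23^2 = 1.5129
Step 2: da*^2 = 2.11^2 = 4.4521
Step 3: db*^2 = 2.85^2 = 8.1225
Step 4: Sum = 1.5129 + 4.4521 + 8.1225 = 14.0875
Step 5: Delta E = sqrt(14.0875) = 3.75

3.75 Delta E


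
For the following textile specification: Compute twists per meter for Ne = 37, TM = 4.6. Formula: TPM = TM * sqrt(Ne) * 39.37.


Formula: TPM = TM * sqrt(Ne) * 39.37
Step 1: sqrt(Ne) = sqrt(37) = 6.0828
Step 2: TM * sqrt(Ne) = 4.6 * 6.0828 = 27.9809
Step 3: TPM = 27.9809 * 39.37 = 1102 twists/m

1102 twists/m


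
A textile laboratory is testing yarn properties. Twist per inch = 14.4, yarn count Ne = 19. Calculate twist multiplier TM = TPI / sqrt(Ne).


Formula: TM = TPI / sqrt(Ne)
Step 1: sqrt(Ne) = sqrt(19) = 4.3589
Step 2: TM = 14.4 / 4.3589 = 3.30

3.30 TM


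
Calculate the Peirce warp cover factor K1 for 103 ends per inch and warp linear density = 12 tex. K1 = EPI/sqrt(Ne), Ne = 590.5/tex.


Formula: K1 = EPI / sqrt(Ne), with Ne = 590.5 / tex_warp
Step 1: Ne = 590.5 / 12 = 49.208
Step 2: sqrt(Ne) = sqrt(49.208) = 7.0148
Step 3: K1 = 103 / 7.0148 = 14.7

14.7


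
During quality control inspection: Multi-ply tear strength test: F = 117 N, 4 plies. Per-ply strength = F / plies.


Formula: Per-ply strength = Total force / Number of plies
Per-ply = 117 N / 4
Per-ply = 29.25 N

29.25 N


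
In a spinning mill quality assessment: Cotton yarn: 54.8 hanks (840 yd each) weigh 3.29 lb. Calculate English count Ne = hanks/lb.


Formula: Ne = hanks / mass_lb
Substituting: Ne = 54.8 / 3.29
Ne = 16.7

16.7 Ne


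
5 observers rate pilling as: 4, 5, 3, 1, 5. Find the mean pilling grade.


Formula: Mean = sum / count
Sum = 4 + 5 + 3 + 1 + 5 = 18
Mean = 18 / 5 = 3.6

3.6


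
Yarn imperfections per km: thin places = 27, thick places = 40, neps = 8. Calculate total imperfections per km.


Formula: Total = thin places + thick places + neps
Total = 27 + 40 + 8
Total = 75 imperfections/km

75 imperfections/km


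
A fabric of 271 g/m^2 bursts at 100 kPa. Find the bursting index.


Formula: Bursting Index = Bursting Strength / Fabric GSM
BI = 100 kPa / 271 g/m^2
BI = 0.369 kPa/(g/m^2)

0.369 kPa/(g/m^2)


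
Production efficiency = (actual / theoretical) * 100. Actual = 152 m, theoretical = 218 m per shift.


Formula: Efficiency% = (Actual output / Theoretical output) * 100
Efficiency% = (152 / 218) * 100
Efficiency% = 0.697248 * 100 = 69.7248% ≈ 69.7%

69.7%


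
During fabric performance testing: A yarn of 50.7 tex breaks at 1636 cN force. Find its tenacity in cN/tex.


Formula: Tenacity = Breaking force / Linear density
Tenacity = 1636 cN / 50.7 tex
Tenacity = 32.27 cN/tex

32.27 cN/tex


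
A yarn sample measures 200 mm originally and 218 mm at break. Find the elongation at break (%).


Formula: Elongation (%) = ((L_break - L0) / L0) * 100
Step 1: Extension = 218 - 200 = 18 mm
Step 2: Elongation = (18 / 200) * 100
Step 3: Elongation = 0.09 * 100 = 9.0%

9.0%


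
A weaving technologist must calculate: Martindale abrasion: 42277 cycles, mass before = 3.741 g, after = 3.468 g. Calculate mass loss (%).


Formula: Mass loss% = ((m_before - m_after) / m_before) * 100
Step 1: Mass loss = 3.741 - 3.468 = 0.273 g
Step 2: Ratio = 0.273 / 3.741 = 0.0729751
Step 3: Mass loss% = 0.0729751 * 100 = 7.29751% ≈ 7.30%

7.30%


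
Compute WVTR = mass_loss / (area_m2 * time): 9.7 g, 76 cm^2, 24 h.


Formula: WVTR = mass_loss / (area * time)
Step 1: Convert area: 76 cm^2 = 0.0076 m^2
Step 2: WVTR = 9.7 g / (0.0076 m^2 * 24 h)
Step 3: WVTR = 9.7 / 0.1824 = 53.2 g/m^2/h

53.2 g/m^2/h


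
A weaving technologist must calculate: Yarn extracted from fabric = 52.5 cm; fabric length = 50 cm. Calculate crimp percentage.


Formula: Crimp% = ((L_yarn - L_fabric) / L_fabric) * 100
Step 1: Extension = 52.5 - 50 = 2.5 cm
Step 2: Crimp% = (2.5 / 50) * 100
Step 3: Crimp% = 0.05 * 100 = 5.0%

5.0%


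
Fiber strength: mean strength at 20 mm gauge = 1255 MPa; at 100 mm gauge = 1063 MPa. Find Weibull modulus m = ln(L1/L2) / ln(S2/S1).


Formula: m = ln(L1/L2) / ln(S2/S1)
Step 1: ln(L1/L2) = ln(20/100) = -1.60944
Step 2: S2/S1 = 1063/1255 = 0.84701
Step 3: ln(S2/S1) = ln(0.84701) = -0.16604
Step 4: m = -1.60944 / -0.16604 = 9.69

9.69 (Weibull m)


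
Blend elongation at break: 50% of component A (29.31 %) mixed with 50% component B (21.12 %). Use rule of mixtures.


Formula: Blend property = (fraction_A * property_A) + (fraction_B * property_B)
Step 1: Contribution A = 50/100 * 29.31 % = 14.655 %
Step 2: Contribution B = 50/100 * 21.12 % = 10.56 %
Step 3: Blend elongation at break = 14.655 + 10.56 = 25.215 %

25.215 %


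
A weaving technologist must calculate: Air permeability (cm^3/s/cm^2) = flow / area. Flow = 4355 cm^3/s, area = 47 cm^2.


Formula: Air Permeability = Airflow / Test Area
AP = 4355 cm^3/s / 47 cm^2
AP = 92.7 cm^3/s/cm^2

92.7 cm^3/s/cm^2


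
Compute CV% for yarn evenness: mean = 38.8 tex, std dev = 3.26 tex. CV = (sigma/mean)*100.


Formula: CV% = (standard deviation / mean) * 100
Step 1: Ratio = 3.26 / 38.8 = 0.084021
Step 2: CV% = 0.084021 * 100 = 8.4021% ≈ 8.4%

8.4%


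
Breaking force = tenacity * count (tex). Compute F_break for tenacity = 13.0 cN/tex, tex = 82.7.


Formula: Breaking force = Tenacity * Linear density
F = 13.0 cN/tex * 82.7 tex
F = 1075.10 cN

1075.10 cN


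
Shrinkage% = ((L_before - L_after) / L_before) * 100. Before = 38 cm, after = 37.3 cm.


Formula: Shrinkage% = ((L_before - L_after) / L_before) * 100
Step 1: Shrinkage = 38 - 37.3 = 0.7 cm
Step 2: Shrinkage% = (0.7 / 38) * 100
Step 3: Shrinkage% = 0.018421 * 100 = 1.8421% ≈ 1.8%

1.8%


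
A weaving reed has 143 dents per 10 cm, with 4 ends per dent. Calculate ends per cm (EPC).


Formula: EPC = (dents per 10 cm * ends per dent) / 10
Step 1: Total ends per 10 cm = 143 * 4 = 572
Step 2: EPC = 572 / 10 = 57.2 ends/cm

57.2 ends/cm


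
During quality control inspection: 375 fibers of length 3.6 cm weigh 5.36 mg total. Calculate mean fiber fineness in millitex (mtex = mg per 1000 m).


Formula: fineness (mtex) = mass (mg) / total length (km) = (mass_mg / total_length_m) * 1000
Step 1: Convert fiber length: 3.6 cm = 0.036 m
Step 2: Total fiber length = 375 * 0.036 = 13.5 m
Step 3: Linear density = 5.36 mg / 13.5 m = 0.3970 mg/m
Step 4: fineness = 0.3970 * 1000 = 397.0 mtex

397.0 mtex


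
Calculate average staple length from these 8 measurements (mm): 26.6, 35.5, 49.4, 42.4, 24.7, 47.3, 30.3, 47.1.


Formula: Mean = sum of lengths / count
Sum = 26.6 + 35.5 + 49.4 + 42.4 + 24.7 + 47.3 + 30.3 + 47.1
Sum = 303.3 mm
Mean = 303.3 / 8 = 37.91 mm

37.91 mm


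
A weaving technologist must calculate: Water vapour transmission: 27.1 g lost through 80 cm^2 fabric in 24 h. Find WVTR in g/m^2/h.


Formula: WVTR = mass_loss / (area * time)
Step 1: Convert area: 80 cm^2 = 0.008 m^2
Step 2: WVTR = 27.1 g / (0.008 m^2 * 24 h)
Step 3: WVTR = 27.1 / 0.192 = 141.1 g/m^2/h

141.1 g/m^2/h


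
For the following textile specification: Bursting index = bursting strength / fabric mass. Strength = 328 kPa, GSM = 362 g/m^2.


Formula: Bursting Index = Bursting Strength / Fabric GSM
BI = 328 kPa / 362 g/m^2
BI = 0.906 kPa/(g/m^2)

0.906 kPa/(g/m^2)


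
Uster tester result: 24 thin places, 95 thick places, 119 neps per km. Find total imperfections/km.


Formula: Total = thin places + thick places + neps
Total = 24 + 95 + 119
Total = 238 imperfections/km

238 imperfections/km


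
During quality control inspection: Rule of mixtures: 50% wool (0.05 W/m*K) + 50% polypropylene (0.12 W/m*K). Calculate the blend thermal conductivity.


Formula: Blend property = (fraction_A * property_A) + (fraction_B * property_B)
Step 1: Contribution A = 50/100 * 0.05 W/m*K = 0.025 W/m*K
Step 2: Contribution B = 50/100 * 0.12 W/m*K = 0.06 W/m*K
Step 3: Blend thermal conductivity = 0.025 + 0.06 = 0.085 W/m*K

0.085 W/m*K


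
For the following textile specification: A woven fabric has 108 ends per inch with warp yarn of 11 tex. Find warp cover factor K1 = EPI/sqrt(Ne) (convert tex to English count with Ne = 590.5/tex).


Formula: K1 = EPI / sqrt(Ne), with Ne = 590.5 / tex_warp
Step 1: Ne = 590.5 / 11 = 53.682
Step 2: sqrt(Ne) = sqrt(53.682) = 7.3268
Step 3: K1 = 108 / 7.3268 = 14.7

14.7


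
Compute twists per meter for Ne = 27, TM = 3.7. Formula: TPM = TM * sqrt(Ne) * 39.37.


Formula: TPM = TM * sqrt(Ne) * 39.37
Step 1: sqrt(Ne) = sqrt(27) = 5.1962
Step 2: TM * sqrt(Ne) = 3.7 * 5.1962 = 19.2259
Step 3: TPM = 19.2259 * 39.37 = 757 twists/m

757 twists/m


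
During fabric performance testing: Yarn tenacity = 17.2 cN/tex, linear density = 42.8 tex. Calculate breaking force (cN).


Formula: Breaking force = Tenacity * Linear density
F = 17.2 cN/tex * 42.8 tex
F = 736.16 cN

736.16 cN


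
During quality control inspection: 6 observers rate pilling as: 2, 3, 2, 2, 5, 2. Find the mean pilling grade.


Formula: Mean = sum / count
Sum = 2 + 3 + 2 + 2 + 5 + 2 = 16
Mean = 16 / 6 = 2.7

2.7


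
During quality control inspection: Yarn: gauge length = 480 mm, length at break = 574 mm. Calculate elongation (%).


Formula: Elongation (%) = ((L_break - L0) / L0) * 100
Step 1: Extension = 574 - 480 = 94 mm
Step 2: Elongation = (94 / 480) * 100
Step 3: Elongation = 0.195833 * 100 = 19.5833% ≈ 19.6%

19.6%


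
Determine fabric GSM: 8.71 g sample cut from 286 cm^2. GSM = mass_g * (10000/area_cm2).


Formula: GSM = mass_g / area_m2
Step 1: Convert area: 286 cm^2 = 286 / 10000 = 0.0286 m^2
Step 2: GSM = 8.71 g / 0.0286 m^2 = 304.5 g/m^2

304.5 g/m^2


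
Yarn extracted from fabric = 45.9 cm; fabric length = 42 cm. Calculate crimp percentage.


Formula: Crimp% = ((L_yarn - L_fabric) / L_fabric) * 100
Step 1: Extension = 45.9 - 42 = 3.9 cm
Step 2: Crimp% = (3.9 / 42) * 100
Step 3: Crimp% = 0.092857 * 100 = 9.2857% ≈ 9.3%

9.3%


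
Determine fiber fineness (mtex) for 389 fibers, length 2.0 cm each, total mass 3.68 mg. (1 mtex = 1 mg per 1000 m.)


Formula: fineness (mtex) = mass (mg) / total length (km) = (mass_mg / total_length_m) * 1000
Step 1: Convert fiber length: 2.0 cm = 0.02 m
Step 2: Total fiber length = 389 * 0.02 = 7.78 m
Step 3: Linear density = 3.68 mg / 7.78 m = 0.4730 mg/m
Step 4: fineness = 0.4730 * 1000 = 473.0 mtex

473.0 mtex


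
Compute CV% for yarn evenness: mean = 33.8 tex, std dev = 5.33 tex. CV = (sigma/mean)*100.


Formula: CV% = (standard deviation / mean) * 100
Step 1: Ratio = 5.33 / 33.8 = 0.157692
Step 2: CV% = 0.157692 * 100 = 15.7692% ≈ 15.8%

15.8%


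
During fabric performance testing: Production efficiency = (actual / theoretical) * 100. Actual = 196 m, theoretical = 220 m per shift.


Formula: Efficiency% = (Actual output / Theoretical output) * 100
Efficiency% = (196 / 220) * 100
Efficiency% = 0.890909 * 100 = 89.0909% ≈ 89.1%

89.1%


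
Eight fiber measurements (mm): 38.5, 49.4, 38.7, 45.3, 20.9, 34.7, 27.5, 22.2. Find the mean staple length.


Formula: Mean = sum of lengths / count
Sum = 38.5 + 49.4 + 38.7 + 45.3 + 20.9 + 34.7 + 27.5 + 22.2
Sum = 277.2 mm
Mean = 277.2 / 8 = 34.65 mm

34.65 mm


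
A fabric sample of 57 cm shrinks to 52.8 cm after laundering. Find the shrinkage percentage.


Formula: Shrinkage% = ((L_before - L_after) / L_before) * 100
Step 1: Shrinkage = 57 - 52.8 = 4.2 cm
Step 2: Shrinkage% = (4.2 / 57) * 100
Step 3: Shrinkage% = 0.073684 * 100 = 7.3684% ≈ 7.4%

7.4%


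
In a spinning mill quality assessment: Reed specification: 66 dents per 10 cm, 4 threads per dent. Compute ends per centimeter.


Formula: EPC = (dents per 10 cm * ends per dent) / 10
Step 1: Total ends per 10 cm = 66 * 4 = 264
Step 2: EPC = 264 / 10 = 26.4 ends/cm

26.4 ends/cm


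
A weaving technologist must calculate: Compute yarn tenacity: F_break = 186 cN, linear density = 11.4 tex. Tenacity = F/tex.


Formula: Tenacity = Breaking force / Linear density
Tenacity = 186 cN / 11.4 tex
Tenacity = 16.32 cN/tex

16.32 cN/tex


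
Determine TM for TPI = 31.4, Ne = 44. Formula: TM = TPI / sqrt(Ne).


Formula: TM = TPI / sqrt(Ne)
Step 1: sqrt(Ne) = sqrt(44) = 6.6332
Step 2: TM = 31.4 / 6.6332 = 4.73

4.73 TM


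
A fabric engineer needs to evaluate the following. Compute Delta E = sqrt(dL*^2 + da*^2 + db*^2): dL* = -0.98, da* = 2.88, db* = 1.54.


Formula: Delta E = sqrt(dL*^2 + da*^2 + db*^2)
Step 1: dL*^2 = (-0.98)^2 = 0.9604
Step 2: da*^2 = 2.88^2 = 8.2944
Step 3: db*^2 = 1.54^2 = 2.3716
Step 4: Sum = 0.9604 + 8.2944 + 2.3716 = 11.6264
Step 5: Delta E = sqrt(11.6264) = 3.41

3.41 Delta E


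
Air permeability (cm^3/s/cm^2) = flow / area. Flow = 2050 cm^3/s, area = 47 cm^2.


Formula: Air Permeability = Airflow / Test Area
AP = 2050 cm^3/s / 47 cm^2
AP = 43.6 cm^3/s/cm^2

43.6 cm^3/s/cm^2


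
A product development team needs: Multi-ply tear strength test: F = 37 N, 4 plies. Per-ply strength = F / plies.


Formula: Per-ply strength = Total force / Number of plies
Per-ply = 37 N / 4
Per-ply = 9.25 N

9.25 N


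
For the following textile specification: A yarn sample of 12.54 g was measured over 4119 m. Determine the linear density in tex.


Formula: Tex = (mass_g / length_m) * 1000
Substituting: Tex = (12.54 / 4119) * 1000
Intermediate: 12.54 / 4119 = 0.00304443 g/m
Tex = 0.00304443 * 1000 = 3.04 tex

3.04 tex


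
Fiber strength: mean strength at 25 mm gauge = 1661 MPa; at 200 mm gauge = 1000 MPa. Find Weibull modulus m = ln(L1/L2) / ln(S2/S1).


Formula: m = ln(L1/L2) / ln(S2/S1)
Step 1: ln(L1/L2) = ln(25/200) = -2.07944
Step 2: S2/S1 = 1000/1661 = 0.60205
Step 3: ln(S2/S1) = ln(0.60205) = -0.50741
Step 4: m = -2.07944 / -0.50741 = 4.10

4.10 (Weibull m)


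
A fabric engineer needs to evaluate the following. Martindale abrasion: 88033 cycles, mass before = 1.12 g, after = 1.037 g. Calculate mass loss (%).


Formula: Mass loss% = ((m_before - m_after) / m_before) * 100
Step 1: Mass loss = 1.12 - 1.037 = 0.083 g
Step 2: Ratio = 0.083 / 1.12 = 0.0741071
Step 3: Mass loss% = 0.0741071 * 100 = 7.41071% ≈ 7.41%

7.41%


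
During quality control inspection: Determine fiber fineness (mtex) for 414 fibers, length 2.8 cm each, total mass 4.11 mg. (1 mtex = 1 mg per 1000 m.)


Formula: fineness (mtex) = mass (mg) / total length (km) = (mass_mg / total_length_m) * 1000
Step 1: Convert fiber length: 2.8 cm = 0.028 m
Step 2: Total fiber length = 414 * 0.028 = 11.592 m
Step 3: Linear density = 4.11 mg / 11.592 m = 0.3546 mg/m
Step 4: fineness = 0.3546 * 1000 = 354.6 mtex

354.6 mtex


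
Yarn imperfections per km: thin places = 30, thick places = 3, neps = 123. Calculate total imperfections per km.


Formula: Total = thin places + thick places + neps
Total = 30 + 3 + 123
Total = 156 imperfections/km

156 imperfections/km


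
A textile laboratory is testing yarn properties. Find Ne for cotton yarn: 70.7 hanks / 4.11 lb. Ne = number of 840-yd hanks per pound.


Formula: Ne = hanks / mass_lb
Substituting: Ne = 70.7 / 4.11
Ne = 17.2

17.2 Ne


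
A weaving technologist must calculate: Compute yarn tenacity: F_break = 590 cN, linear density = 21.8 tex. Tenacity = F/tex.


Formula: Tenacity = Breaking force / Linear density
Tenacity = 590 cN / 21.8 tex
Tenacity = 27.06 cN/tex

27.06 cN/tex


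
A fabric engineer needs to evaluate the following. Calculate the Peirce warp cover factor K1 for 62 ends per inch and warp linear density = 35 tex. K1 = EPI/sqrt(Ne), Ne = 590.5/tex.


Formula: K1 = EPI / sqrt(Ne), with Ne = 590.5 / tex_warp
Step 1: Ne = 590.5 / 35 = 16.871
Step 2: sqrt(Ne) = sqrt(16.871) = 4.1074
Step 3: K1 = 62 / 4.1074 = 15.1

15.1


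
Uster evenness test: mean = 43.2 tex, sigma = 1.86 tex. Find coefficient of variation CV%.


Formula: CV% = (standard deviation / mean) * 100
Step 1: Ratio = 1.86 / 43.2 = 0.043056
Step 2: CV% = 0.043056 * 100 = 4.3056% ≈ 4.3%

4.3%


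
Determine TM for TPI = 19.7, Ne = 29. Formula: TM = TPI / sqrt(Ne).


Formula: TM = TPI / sqrt(Ne)
Step 1: sqrt(Ne) = sqrt(29) = 5.3852
Step 2: TM = 19.7 / 5.3852 = 3.66

3.66 TM


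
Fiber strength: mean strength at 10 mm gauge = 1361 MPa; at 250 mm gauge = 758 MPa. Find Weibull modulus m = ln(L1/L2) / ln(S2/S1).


Formula: m = ln(L1/L2) / ln(S2/S1)
Step 1: ln(L1/L2) = ln(10/250) = -3.21888
Step 2: S2/S1 = 758/1361 = 0.55694
Step 3: ln(S2/S1) = ln(0.55694) = -0.58530
Step 4: m = -3.21888 / -0.58530 = 5.50

5.50 (Weibull m)


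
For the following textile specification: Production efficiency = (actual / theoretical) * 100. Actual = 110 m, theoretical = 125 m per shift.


Formula: Efficiency% = (Actual output / Theoretical output) * 100
Efficiency% = (110 / 125) * 100
Efficiency% = 0.88 * 100 = 88.0%

88.0%


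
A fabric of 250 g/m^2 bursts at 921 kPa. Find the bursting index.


Formula: Bursting Index = Bursting Strength / Fabric GSM
BI = 921 kPa / 250 g/m^2
BI = 3.684 kPa/(g/m^2)

3.684 kPa/(g/m^2)


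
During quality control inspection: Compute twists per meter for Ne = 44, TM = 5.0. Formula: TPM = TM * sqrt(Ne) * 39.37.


Formula: TPM = TM * sqrt(Ne) * 39.37
Step 1: sqrt(Ne) = sqrt(44) = 6.6332
Step 2: TM * sqrt(Ne) = 5.0 * 6.6332 = 33.166
Step 3: TPM = 33.166 * 39.37 = 1306 twists/m

1306 twists/m


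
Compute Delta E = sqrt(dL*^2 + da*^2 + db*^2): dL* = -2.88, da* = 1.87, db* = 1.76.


Formula: Delta E = sqrt(dL*^2 + da*^2 + db*^2)
Step 1: dL*^2 = (-2.88)^2 = 8.2944
Step 2: da*^2 = 1.87^2 = 3.4969
Step 3: db*^2 = 1.76^2 = 3.0976
Step 4: Sum = 8.2944 + 3.4969 + 3.0976 = 14.8889
Step 5: Delta E = sqrt(14.8889) = 3.86

3.86 Delta E


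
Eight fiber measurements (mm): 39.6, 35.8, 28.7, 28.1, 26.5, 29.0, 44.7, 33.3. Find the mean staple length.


Formula: Mean = sum of lengths / count
Sum = 39.6 + 35.8 + 28.7 + 28.1 + 26.5 + 29.0 + 44.7 + 33.3
Sum = 265.7 mm
Mean = 265.7 / 8 = 33.21 mm

33.21 mm


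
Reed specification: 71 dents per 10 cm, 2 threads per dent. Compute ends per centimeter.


Formula: EPC = (dents per 10 cm * ends per dent) / 10
Step 1: Total ends per 10 cm = 71 * 2 = 142
Step 2: EPC = 142 / 10 = 14.2 ends/cm

14.2 ends/cm


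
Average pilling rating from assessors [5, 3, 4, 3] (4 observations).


Formula: Mean = sum / count
Sum = 5 + 3 + 4 + 3 = 15
Mean = 15 / 4 = 3.8

3.8


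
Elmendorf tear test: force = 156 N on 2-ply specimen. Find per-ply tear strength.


Formula: Per-ply strength = Total force / Number of plies
Per-ply = 156 N / 2
Per-ply = 78 N

78 N


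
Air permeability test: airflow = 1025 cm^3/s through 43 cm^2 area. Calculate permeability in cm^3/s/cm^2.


Formula: Air Permeability = Airflow / Test Area
AP = 1025 cm^3/s / 43 cm^2
AP = 23.8 cm^3/s/cm^2

23.8 cm^3/s/cm^2


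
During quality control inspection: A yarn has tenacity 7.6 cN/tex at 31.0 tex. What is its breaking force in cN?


Formula: Breaking force = Tenacity * Linear density
F = 7.6 cN/tex * 31.0 tex
F = 235.60 cN

235.60 cN


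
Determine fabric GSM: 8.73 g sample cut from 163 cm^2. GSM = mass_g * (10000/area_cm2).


Formula: GSM = mass_g / area_m2
Step 1: Convert area: 163 cm^2 = 163 / 10000 = 0.0163 m^2
Step 2: GSM = 8.73 g / 0.0163 m^2 = 535.6 g/m^2

535.6 g/m^2


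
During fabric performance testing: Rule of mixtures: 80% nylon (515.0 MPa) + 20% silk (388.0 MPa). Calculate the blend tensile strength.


Formula: Blend property = (fraction_A * property_A) + (fraction_B * property_B)
Step 1: Contribution A = 80/100 * 515.0 MPa = 412.0 MPa
Step 2: Contribution B = 20/100 * 388.0 MPa = 77.6 MPa
Step 3: Blend tensile strength = 412.0 + 77.6 = 489.6 MPa

489.6 MPa


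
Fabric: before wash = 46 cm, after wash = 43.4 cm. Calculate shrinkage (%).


Formula: Shrinkage% = ((L_before - L_after) / L_before) * 100
Step 1: Shrinkage = 46 - 43.4 = 2.6 cm
Step 2: Shrinkage% = (2.6 / 46) * 100
Step 3: Shrinkage% = 0.056522 * 100 = 5.6522% ≈ 5.7%

5.7%


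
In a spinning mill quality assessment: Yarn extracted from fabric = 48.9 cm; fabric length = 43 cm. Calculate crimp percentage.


Formula: Crimp% = ((L_yarn - L_fabric) / L_fabric) * 100
Step 1: Extension = 48.9 - 43 = 5.9 cm
Step 2: Crimp% = (5.9 / 43) * 100
Step 3: Crimp% = 0.137209 * 100 = 13.7209% ≈ 13.7%

13.7%


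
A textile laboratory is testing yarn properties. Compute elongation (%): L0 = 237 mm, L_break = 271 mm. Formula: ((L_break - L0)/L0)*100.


Formula: Elongation (%) = ((L_break - L0) / L0) * 100
Step 1: Extension = 271 - 237 = 34 mm
Step 2: Elongation = (34 / 237) * 100
Step 3: Elongation = 0.14346 * 100 = 14.346% ≈ 14.3%

14.3%


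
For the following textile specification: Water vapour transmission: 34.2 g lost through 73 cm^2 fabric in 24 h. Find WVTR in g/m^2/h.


Formula: WVTR = mass_loss / (area * time)
Step 1: Convert area: 73 cm^2 = 0.0073 m^2
Step 2: WVTR = 34.2 g / (0.0073 m^2 * 24 h)
Step 3: WVTR = 34.2 / 0.1752 = 195.2 g/m^2/h

195.2 g/m^2/h


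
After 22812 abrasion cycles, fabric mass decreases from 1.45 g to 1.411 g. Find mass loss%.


Formula: Mass loss% = ((m_before - m_after) / m_before) * 100
Step 1: Mass loss = 1.45 - 1.411 = 0.039 g
Step 2: Ratio = 0.039 / 1.45 = 0.0268966
Step 3: Mass loss% = 0.0268966 * 100 = 2.68966% ≈ 2.69%

2.69%


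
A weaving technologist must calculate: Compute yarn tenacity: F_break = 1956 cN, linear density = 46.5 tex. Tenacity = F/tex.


Formula: Tenacity = Breaking force / Linear density
Tenacity = 1956 cN / 46.5 tex
Tenacity = 42.06 cN/tex

42.06 cN/tex


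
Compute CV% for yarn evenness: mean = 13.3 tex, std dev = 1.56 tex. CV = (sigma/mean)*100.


Formula: CV% = (standard deviation / mean) * 100
Step 1: Ratio = 1.56 / 13.3 = 0.117293
Step 2: CV% = 0.117293 * 100 = 11.7293% ≈ 11.7%

11.7%


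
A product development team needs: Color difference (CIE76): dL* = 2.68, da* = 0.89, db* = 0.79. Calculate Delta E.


Formula: Delta E = sqrt(dL*^2 + da*^2 + db*^2)
Step 1: dL*^2 = 2.68^2 = 7.1824
Step 2: da*^2 = 0.89^2 = 0.7921
Step 3: db*^2 = 0.79^2 = 0.6241
Step 4: Sum = 7.1824 + 0.7921 + 0.6241 = 8.5986
Step 5: Delta E = sqrt(8.5986) = 2.93

2.93 Delta E


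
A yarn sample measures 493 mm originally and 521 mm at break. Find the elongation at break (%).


Formula: Elongation (%) = ((L_break - L0) / L0) * 100
Step 1: Extension = 521 - 493 = 28 mm
Step 2: Elongation = (28 / 493) * 100
Step 3: Elongation = 0.056795 * 100 = 5.6795% ≈ 5.7%

5.7%


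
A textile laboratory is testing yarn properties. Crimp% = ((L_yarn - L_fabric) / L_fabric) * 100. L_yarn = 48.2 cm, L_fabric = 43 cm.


Formula: Crimp% = ((L_yarn - L_fabric) / L_fabric) * 100
Step 1: Extension = 48.2 - 43 = 5.2 cm
Step 2: Crimp% = (5.2 / 43) * 100
Step 3: Crimp% = 0.12093 * 100 = 12.093% ≈ 12.1%

12.1%


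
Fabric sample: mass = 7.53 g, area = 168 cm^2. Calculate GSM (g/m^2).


Formula: GSM = mass_g / area_m2
Step 1: Convert area: 168 cm^2 = 168 / 10000 = 0.0168 m^2
Step 2: GSM = 7.53 g / 0.0168 m^2 = 448.2 g/m^2

448.2 g/m^2


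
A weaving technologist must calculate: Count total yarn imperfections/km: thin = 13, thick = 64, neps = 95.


Formula: Total = thin places + thick places + neps
Total = 13 + 64 + 95
Total = 172 imperfections/km

172 imperfections/km


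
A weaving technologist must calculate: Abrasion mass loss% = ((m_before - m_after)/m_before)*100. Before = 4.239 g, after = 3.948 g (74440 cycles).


Formula: Mass loss% = ((m_before - m_after) / m_before) * 100
Step 1: Mass loss = 4.239 - 3.948 = 0.291 g
Step 2: Ratio = 0.291 / 4.239 = 0.0686483
Step 3: Mass loss% = 0.0686483 * 100 = 6.86483% ≈ 6.86%

6.86%


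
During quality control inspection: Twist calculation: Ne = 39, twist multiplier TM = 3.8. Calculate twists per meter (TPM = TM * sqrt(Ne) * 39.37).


Formula: TPM = TM * sqrt(Ne) * 39.37
Step 1: sqrt(Ne) = sqrt(39) = 6.245
Step 2: TM * sqrt(Ne) = 3.8 * 6.245 = 23.731
Step 3: TPM = 23.731 * 39.37 = 934 twists/m

934 twists/m


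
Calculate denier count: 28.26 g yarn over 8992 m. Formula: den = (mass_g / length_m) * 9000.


Formula: den = (mass_g / length_m) * 9000
Substituting: den = (28.26 / 8992) * 9000
Intermediate: 28.26 / 8992 = 0.00314279 g/m
den = 0.00314279 * 9000 = 28.3 denier

28.3 denier


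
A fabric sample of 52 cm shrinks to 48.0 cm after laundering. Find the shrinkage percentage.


Formula: Shrinkage% = ((L_before - L_after) / L_before) * 100
Step 1: Shrinkage = 52 - 48.0 = 4.0 cm
Step 2: Shrinkage% = (4.0 / 52) * 100
Step 3: Shrinkage% = 0.076923 * 100 = 7.6923% ≈ 7.7%

7.7%


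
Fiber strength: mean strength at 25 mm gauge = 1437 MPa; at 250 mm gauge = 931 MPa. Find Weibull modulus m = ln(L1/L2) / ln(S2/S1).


Formula: m = ln(L1/L2) / ln(S2/S1)
Step 1: ln(L1/L2) = ln(25/250) = -2.30259
Step 2: S2/S1 = 931/1437 = 0.64788
Step 3: ln(S2/S1) = ln(0.64788) = -0.43405
Step 4: m = -2.30259 / -0.43405 = 5.30

5.30 (Weibull m)


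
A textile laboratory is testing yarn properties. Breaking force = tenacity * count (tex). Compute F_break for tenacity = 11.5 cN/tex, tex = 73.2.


Formula: Breaking force = Tenacity * Linear density
F = 11.5 cN/tex * 73.2 tex
F = 841.80 cN

841.80 cN


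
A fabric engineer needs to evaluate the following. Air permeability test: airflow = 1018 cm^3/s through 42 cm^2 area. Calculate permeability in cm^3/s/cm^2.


Formula: Air Permeability = Airflow / Test Area
AP = 1018 cm^3/s / 42 cm^2
AP = 24.2 cm^3/s/cm^2

24.2 cm^3/s/cm^2


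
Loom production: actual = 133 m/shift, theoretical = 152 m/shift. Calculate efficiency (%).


Formula: Efficiency% = (Actual output / Theoretical output) * 100
Efficiency% = (133 / 152) * 100
Efficiency% = 0.875 * 100 = 87.5%

87.5%


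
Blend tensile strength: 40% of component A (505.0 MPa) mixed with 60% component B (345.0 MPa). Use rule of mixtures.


Formula: Blend property = (fraction_A * property_A) + (fraction_B * property_B)
Step 1: Contribution A = 40/100 * 505.0 MPa = 202.0 MPa
Step 2: Contribution B = 60/100 * 345.0 MPa = 207.0 MPa
Step 3: Blend tensile strength = 202.0 + 207.0 = 409.0 MPa

409.0 MPa


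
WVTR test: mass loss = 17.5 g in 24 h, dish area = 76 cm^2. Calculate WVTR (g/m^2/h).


Formula: WVTR = mass_loss / (area * time)
Step 1: Convert area: 76 cm^2 = 0.0076 m^2
Step 2: WVTR = 17.5 g / (0.0076 m^2 * 24 h)
Step 3: WVTR = 17.5 / 0.1824 = 95.9 g/m^2/h

95.9 g/m^2/h


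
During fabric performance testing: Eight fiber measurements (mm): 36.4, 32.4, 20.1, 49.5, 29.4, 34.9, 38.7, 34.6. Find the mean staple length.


Formula: Mean = sum of lengths / count
Sum = 36.4 + 32.4 + 20.1 + 49.5 + 29.4 + 34.9 + 38.7 + 34.6
Sum = 276.0 mm
Mean = 276.0 / 8 = 34.50 mm

34.50 mm


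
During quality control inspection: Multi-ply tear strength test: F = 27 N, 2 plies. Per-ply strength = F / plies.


Formula: Per-ply strength = Total force / Number of plies
Per-ply = 27 N / 2
Per-ply = 13.5 N

13.5 N


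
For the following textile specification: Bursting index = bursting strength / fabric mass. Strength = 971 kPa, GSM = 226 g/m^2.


Formula: Bursting Index = Bursting Strength / Fabric GSM
BI = 971 kPa / 226 g/m^2
BI = 4.296 kPa/(g/m^2)

4.296 kPa/(g/m^2)


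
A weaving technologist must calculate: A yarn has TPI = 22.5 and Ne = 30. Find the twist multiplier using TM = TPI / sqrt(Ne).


Formula: TM = TPI / sqrt(Ne)
Step 1: sqrt(Ne) = sqrt(30) = 5.4772
Step 2: TM = 22.5 / 5.4772 = 4.11

4.11 TM


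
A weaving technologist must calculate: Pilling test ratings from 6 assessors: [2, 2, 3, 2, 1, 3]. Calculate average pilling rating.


Formula: Mean = sum / count
Sum = 2 + 2 + 3 + 2 + 1 + 3 = 13
Mean = 13 / 6 = 2.2

2.2


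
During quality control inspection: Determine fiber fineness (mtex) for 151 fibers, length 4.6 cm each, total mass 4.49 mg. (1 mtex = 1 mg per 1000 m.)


Formula: fineness (mtex) = mass (mg) / total length (km) = (mass_mg / total_length_m) * 1000
Step 1: Convert fiber length: 4.6 cm = 0.046 m
Step 2: Total fiber length = 151 * 0.046 = 6.946 m
Step 3: Linear density = 4.49 mg / 6.946 m = 0.6464 mg/m
Step 4: fineness = 0.6464 * 1000 = 646.4 mtex

646.4 mtex


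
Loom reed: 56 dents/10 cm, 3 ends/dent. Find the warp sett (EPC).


Formula: EPC = (dents per 10 cm * ends per dent) / 10
Step 1: Total ends per 10 cm = 56 * 3 = 168
Step 2: EPC = 168 / 10 = 16.8 ends/cm

16.8 ends/cm


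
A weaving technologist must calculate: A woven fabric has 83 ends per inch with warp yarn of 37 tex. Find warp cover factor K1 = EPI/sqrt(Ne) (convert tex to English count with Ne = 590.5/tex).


Formula: K1 = EPI / sqrt(Ne), with Ne = 590.5 / tex_warp
Step 1: Ne = 590.5 / 37 = 15.959
Step 2: sqrt(Ne) = sqrt(15.959) = 3.9949
Step 3: K1 = 83 / 3.9949 = 20.8

20.8


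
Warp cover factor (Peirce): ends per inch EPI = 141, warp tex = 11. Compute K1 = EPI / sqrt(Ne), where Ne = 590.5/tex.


Formula: K1 = EPI / sqrt(Ne), with Ne = 590.5 / tex_warp
Step 1: Ne = 590.5 / 11 = 53.682
Step 2: sqrt(Ne) = sqrt(53.682) = 7.3268
Step 3: K1 = 141 / 7.3268 = 19.2

19.2


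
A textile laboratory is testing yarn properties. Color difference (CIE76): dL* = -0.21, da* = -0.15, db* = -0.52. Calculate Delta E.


Formula: Delta E = sqrt(dL*^2 + da*^2 + db*^2)
Step 1: dL*^2 = (-0.21)^2 = 0.0441
Step 2: da*^2 = (-0.15)^2 = 0.0225
Step 3: db*^2 = (-0.52)^2 = 0.2704
Step 4: Sum = 0.0441 + 0.0225 + 0.2704 = 0.337
Step 5: Delta E = sqrt(0.337) = 0.58

0.58 Delta E


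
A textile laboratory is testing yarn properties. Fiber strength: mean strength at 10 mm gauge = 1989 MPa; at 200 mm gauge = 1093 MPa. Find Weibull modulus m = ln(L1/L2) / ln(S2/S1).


Formula: m = ln(L1/L2) / ln(S2/S1)
Step 1: ln(L1/L2) = ln(10/200) = -2.99573
Step 2: S2/S1 = 1093/1989 = 0.54952
Step 3: ln(S2/S1) = ln(0.54952) = -0.59871
Step 4: m = -2.99573 / -0.59871 = 5.00

5.00 (Weibull m)


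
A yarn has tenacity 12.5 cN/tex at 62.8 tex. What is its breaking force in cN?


Formula: Breaking force = Tenacity * Linear density
F = 12.5 cN/tex * 62.8 tex
F = 785.00 cN

785.00 cN


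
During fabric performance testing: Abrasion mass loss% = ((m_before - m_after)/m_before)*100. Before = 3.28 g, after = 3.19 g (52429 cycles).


Formula: Mass loss% = ((m_before - m_after) / m_before) * 100
Step 1: Mass loss = 3.28 - 3.19 = 0.09 g
Step 2: Ratio = 0.09 / 3.28 = 0.027439
Step 3: Mass loss% = 0.027439 * 100 = 2.7439% ≈ 2.74%

2.74%


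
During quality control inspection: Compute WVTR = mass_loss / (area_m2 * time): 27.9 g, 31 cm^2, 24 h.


Formula: WVTR = mass_loss / (area * time)
Step 1: Convert area: 31 cm^2 = 0.0031 m^2
Step 2: WVTR = 27.9 g / (0.0031 m^2 * 24 h)
Step 3: WVTR = 27.9 / 0.0744 = 375.0 g/m^2/h

375.0 g/m^2/h


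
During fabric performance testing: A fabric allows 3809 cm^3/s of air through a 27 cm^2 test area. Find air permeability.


Formula: Air Permeability = Airflow / Test Area
AP = 3809 cm^3/s / 27 cm^2
AP = 141.1 cm^3/s/cm^2

141.1 cm^3/s/cm^2


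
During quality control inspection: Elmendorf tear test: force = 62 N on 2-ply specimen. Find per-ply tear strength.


Formula: Per-ply strength = Total force / Number of plies
Per-ply = 62 N / 2
Per-ply = 31 N

31 N


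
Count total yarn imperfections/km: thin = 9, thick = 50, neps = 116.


Formula: Total = thin places + thick places + neps
Total = 9 + 50 + 116
Total = 175 imperfections/km

175 imperfections/km


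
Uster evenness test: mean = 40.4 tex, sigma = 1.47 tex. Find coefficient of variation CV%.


Formula: CV% = (standard deviation / mean) * 100
Step 1: Ratio = 1.47 / 40.4 = 0.036386
Step 2: CV% = 0.036386 * 100 = 3.6386% ≈ 3.6%

3.6%


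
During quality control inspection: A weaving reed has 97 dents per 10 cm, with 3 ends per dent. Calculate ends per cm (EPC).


Formula: EPC = (dents per 10 cm * ends per dent) / 10
Step 1: Total ends per 10 cm = 97 * 3 = 291
Step 2: EPC = 291 / 10 = 29.1 ends/cm

29.1 ends/cm


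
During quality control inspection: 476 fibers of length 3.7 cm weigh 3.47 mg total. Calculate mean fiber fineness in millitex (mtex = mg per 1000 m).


Formula: fineness (mtex) = mass (mg) / total length (km) = (mass_mg / total_length_m) * 1000
Step 1: Convert fiber length: 3.7 cm = 0.037 m
Step 2: Total fiber length = 476 * 0.037 = 17.612 m
Step 3: Linear density = 3.47 mg / 17.612 m = 0.1970 mg/m
Step 4: fineness = 0.1970 * 1000 = 197.0 mtex

197.0 mtex


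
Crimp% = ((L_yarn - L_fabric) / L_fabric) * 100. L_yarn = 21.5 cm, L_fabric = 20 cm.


Formula: Crimp% = ((L_yarn - L_fabric) / L_fabric) * 100
Step 1: Extension = 21.5 - 20 = 1.5 cm
Step 2: Crimp% = (1.5 / 20) * 100
Step 3: Crimp% = 0.075 * 100 = 7.5%

7.5%


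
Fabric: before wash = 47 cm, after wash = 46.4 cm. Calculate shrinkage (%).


Formula: Shrinkage% = ((L_before - L_after) / L_before) * 100
Step 1: Shrinkage = 47 - 46.4 = 0.6 cm
Step 2: Shrinkage% = (0.6 / 47) * 100
Step 3: Shrinkage% = 0.012766 * 100 = 1.2766% ≈ 1.3%

1.3%


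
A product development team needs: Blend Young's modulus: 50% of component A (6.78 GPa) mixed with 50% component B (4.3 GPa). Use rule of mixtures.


Formula: Blend property = (fraction_A * property_A) + (fraction_B * property_B)
Step 1: Contribution A = 50/100 * 6.78 GPa = 3.39 GPa
Step 2: Contribution B = 50/100 * 4.3 GPa = 2.15 GPa
Step 3: Blend Young's modulus = 3.39 + 2.15 = 5.54 GPa

5.54 GPa


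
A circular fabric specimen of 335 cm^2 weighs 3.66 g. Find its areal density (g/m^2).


Formula: GSM = mass_g / area_m2
Step 1: Convert area: 335 cm^2 = 335 / 10000 = 0.0335 m^2
Step 2: GSM = 3.66 g / 0.0335 m^2 = 109.3 g/m^2

109.3 g/m^2


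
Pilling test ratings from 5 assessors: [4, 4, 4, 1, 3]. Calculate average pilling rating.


Formula: Mean = sum / count
Sum = 4 + 4 + 4 + 1 + 3 = 16
Mean = 16 / 5 = 3.2

3.2


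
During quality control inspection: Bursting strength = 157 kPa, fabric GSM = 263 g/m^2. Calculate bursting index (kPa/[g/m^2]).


Formula: Bursting Index = Bursting Strength / Fabric GSM
BI = 157 kPa / 263 g/m^2
BI = 0.597 kPa/(g/m^2)

0.597 kPa/(g/m^2)


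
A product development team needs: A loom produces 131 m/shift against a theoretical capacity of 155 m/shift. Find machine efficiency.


Formula: Efficiency% = (Actual output / Theoretical output) * 100
Efficiency% = (131 / 155) * 100
Efficiency% = 0.845161 * 100 = 84.5161% ≈ 84.5%

84.5%


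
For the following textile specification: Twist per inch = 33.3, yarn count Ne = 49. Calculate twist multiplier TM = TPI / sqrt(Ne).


Formula: TM = TPI / sqrt(Ne)
Step 1: sqrt(Ne) = sqrt(49) = 7
Step 2: TM = 33.3 / 7 = 4.76

4.76 TM


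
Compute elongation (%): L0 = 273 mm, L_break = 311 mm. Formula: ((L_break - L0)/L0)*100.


Formula: Elongation (%) = ((L_break - L0) / L0) * 100
Step 1: Extension = 311 - 273 = 38 mm
Step 2: Elongation = (38 / 273) * 100
Step 3: Elongation = 0.139194 * 100 = 13.9194% ≈ 13.9%

13.9%


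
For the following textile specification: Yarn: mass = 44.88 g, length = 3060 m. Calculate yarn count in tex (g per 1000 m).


Formula: Tex = (mass_g / length_m) * 1000
Substituting: Tex = (44.88 / 3060) * 1000
Intermediate: 44.88 / 3060 = 0.01466667 g/m
Tex = 0.01466667 * 1000 = 14.67 tex

14.67 tex


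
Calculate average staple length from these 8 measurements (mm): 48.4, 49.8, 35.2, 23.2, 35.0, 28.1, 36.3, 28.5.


Formula: Mean = sum of lengths / count
Sum = 48.4 + 49.8 + 35.2 + 23.2 + 35.0 + 28.1 + 36.3 + 28.5
Sum = 284.5 mm
Mean = 284.5 / 8 = 35.56 mm

35.56 mm


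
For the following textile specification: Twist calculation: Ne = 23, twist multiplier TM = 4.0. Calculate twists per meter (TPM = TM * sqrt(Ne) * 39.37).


Formula: TPM = TM * sqrt(Ne) * 39.37
Step 1: sqrt(Ne) = sqrt(23) = 4.7958
Step 2: TM * sqrt(Ne) = 4.0 * 4.7958 = 19.1832
Step 3: TPM = 19.1832 * 39.37 = 755 twists/m

755 twists/m


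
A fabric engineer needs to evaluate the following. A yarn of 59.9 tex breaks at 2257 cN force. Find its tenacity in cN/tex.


Formula: Tenacity = Breaking force / Linear density
Tenacity = 2257 cN / 59.9 tex
Tenacity = 37.68 cN/tex

37.68 cN/tex


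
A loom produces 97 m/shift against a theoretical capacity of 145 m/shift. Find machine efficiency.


Formula: Efficiency% = (Actual output / Theoretical output) * 100
Efficiency% = (97 / 145) * 100
Efficiency% = 0.668966 * 100 = 66.8966% ≈ 66.9%

66.9%


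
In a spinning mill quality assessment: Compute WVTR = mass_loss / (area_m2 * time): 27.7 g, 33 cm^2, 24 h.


Formula: WVTR = mass_loss / (area * time)
Step 1: Convert area: 33 cm^2 = 0.0033 m^2
Step 2: WVTR = 27.7 g / (0.0033 m^2 * 24 h)
Step 3: WVTR = 27.7 / 0.0792 = 349.7 g/m^2/h

349.7 g/m^2/h


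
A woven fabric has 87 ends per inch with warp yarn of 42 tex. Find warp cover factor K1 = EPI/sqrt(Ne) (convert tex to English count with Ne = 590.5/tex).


Formula: K1 = EPI / sqrt(Ne), with Ne = 590.5 / tex_warp
Step 1: Ne = 590.5 / 42 = 14.06
Step 2: sqrt(Ne) = sqrt(14.06) = 3.7497
Step 3: K1 = 87 / 3.7497 = 23.2

23.2


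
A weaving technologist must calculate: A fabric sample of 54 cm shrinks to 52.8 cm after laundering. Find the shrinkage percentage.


Formula: Shrinkage% = ((L_before - L_after) / L_before) * 100
Step 1: Shrinkage = 54 - 52.8 = 1.2 cm
Step 2: Shrinkage% = (1.2 / 54) * 100
Step 3: Shrinkage% = 0.022222 * 100 = 2.2222% ≈ 2.2%

2.2%


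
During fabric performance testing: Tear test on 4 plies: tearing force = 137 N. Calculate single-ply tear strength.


Formula: Per-ply strength = Total force / Number of plies
Per-ply = 137 N / 4
Per-ply = 34.25 N

34.25 N


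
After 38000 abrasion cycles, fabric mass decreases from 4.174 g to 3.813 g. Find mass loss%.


Formula: Mass loss% = ((m_before - m_after) / m_before) * 100
Step 1: Mass loss = 4.174 - 3.813 = 0.361 g
Step 2: Ratio = 0.361 / 4.174 = 0.0864878
Step 3: Mass loss% = 0.0864878 * 100 = 8.64878% ≈ 8.65%

8.65%


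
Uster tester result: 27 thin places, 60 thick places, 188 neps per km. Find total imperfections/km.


Formula: Total = thin places + thick places + neps
Total = 27 + 60 + 188
Total = 275 imperfections/km

275 imperfections/km


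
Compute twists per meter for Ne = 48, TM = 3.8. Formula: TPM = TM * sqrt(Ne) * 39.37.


Formula: TPM = TM * sqrt(Ne) * 39.37
Step 1: sqrt(Ne) = sqrt(48) = 6.9282
Step 2: TM * sqrt(Ne) = 3.8 * 6.9282 = 26.3272
Step 3: TPM = 26.3272 * 39.37 = 1037 twists/m

1037 twists/m


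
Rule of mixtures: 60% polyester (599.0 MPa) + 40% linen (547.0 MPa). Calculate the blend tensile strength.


Formula: Blend property = (fraction_A * property_A) + (fraction_B * property_B)
Step 1: Contribution A = 60/100 * 599.0 MPa = 359.4 MPa
Step 2: Contribution B = 40/100 * 547.0 MPa = 218.8 MPa
Step 3: Blend tensile strength = 359.4 + 218.8 = 578.2 MPa

578.2 MPa


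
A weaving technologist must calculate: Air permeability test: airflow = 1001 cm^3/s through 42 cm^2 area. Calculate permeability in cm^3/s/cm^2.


Formula: Air Permeability = Airflow / Test Area
AP = 1001 cm^3/s / 42 cm^2
AP = 23.8 cm^3/s/cm^2

23.8 cm^3/s/cm^2


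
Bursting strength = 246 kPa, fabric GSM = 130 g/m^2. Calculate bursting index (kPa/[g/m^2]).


Formula: Bursting Index = Bursting Strength / Fabric GSM
BI = 246 kPa / 130 g/m^2
BI = 1.892 kPa/(g/m^2)

1.892 kPa/(g/m^2)


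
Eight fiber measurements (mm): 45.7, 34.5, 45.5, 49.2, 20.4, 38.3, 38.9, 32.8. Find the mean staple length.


Formula: Mean = sum of lengths / count
Sum = 45.7 + 34.5 + 45.5 + 49.2 + 20.4 + 38.3 + 38.9 + 32.8
Sum = 305.3 mm
Mean = 305.3 / 8 = 38.16 mm

38.16 mm


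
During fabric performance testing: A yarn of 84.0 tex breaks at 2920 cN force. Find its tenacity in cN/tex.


Formula: Tenacity = Breaking force / Linear density
Tenacity = 2920 cN / 84.0 tex
Tenacity = 34.76 cN/tex

34.76 cN/tex
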